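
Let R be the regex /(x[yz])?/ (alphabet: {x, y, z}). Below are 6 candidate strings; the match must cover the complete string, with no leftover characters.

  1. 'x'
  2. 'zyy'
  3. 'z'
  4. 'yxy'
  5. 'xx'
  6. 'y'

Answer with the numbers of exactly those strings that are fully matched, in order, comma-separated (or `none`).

none

1 → no match
2 → no match
3 → no match
4 → no match
5 → no match
6 → no match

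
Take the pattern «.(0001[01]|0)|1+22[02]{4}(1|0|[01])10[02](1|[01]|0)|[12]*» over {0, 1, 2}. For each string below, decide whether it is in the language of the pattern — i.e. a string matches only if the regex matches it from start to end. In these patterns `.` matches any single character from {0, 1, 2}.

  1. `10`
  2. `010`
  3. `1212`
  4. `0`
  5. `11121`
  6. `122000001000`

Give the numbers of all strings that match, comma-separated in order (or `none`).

1, 3, 5, 6

1 → match
2 → no match
3 → match
4 → no match
5 → match
6 → match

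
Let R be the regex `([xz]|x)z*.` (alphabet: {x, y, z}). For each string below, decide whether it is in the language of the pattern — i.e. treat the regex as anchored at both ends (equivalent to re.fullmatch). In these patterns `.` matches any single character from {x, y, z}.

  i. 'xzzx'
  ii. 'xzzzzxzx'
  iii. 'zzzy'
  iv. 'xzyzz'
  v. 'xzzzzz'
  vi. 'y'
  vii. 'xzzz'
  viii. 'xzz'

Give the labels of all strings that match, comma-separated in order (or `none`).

i, iii, v, vii, viii

i. 'xzzx' → match
ii. 'xzzzzxzx' → no match
iii. 'zzzy' → match
iv. 'xzyzz' → no match
v. 'xzzzzz' → match
vi. 'y' → no match
vii. 'xzzz' → match
viii. 'xzz' → match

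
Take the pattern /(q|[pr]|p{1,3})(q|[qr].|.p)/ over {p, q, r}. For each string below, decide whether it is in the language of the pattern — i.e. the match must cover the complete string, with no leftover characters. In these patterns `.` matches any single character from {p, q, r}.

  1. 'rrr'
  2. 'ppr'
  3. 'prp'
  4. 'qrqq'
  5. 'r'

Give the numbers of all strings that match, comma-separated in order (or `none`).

1 → match
2 → no match
3 → match
4 → no match
5 → no match

1, 3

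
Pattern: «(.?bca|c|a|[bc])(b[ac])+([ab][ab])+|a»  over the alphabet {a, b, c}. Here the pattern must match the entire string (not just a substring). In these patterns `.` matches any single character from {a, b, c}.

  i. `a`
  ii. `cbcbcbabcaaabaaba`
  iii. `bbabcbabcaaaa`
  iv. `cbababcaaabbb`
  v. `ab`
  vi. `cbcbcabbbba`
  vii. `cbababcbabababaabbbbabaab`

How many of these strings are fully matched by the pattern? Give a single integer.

6

i → match
ii → match
iii → match
iv → match
v → no match
vi → match
vii → match
Total matched: 6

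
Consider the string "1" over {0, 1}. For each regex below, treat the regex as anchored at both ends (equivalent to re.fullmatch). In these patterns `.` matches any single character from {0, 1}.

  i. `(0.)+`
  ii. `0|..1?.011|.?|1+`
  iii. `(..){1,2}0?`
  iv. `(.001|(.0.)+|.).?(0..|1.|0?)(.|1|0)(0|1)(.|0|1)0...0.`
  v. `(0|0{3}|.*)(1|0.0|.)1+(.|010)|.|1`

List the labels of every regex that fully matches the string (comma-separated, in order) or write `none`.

ii, v

i → no match — must start with "0"
ii → match
iii → no match
iv → no match
v → match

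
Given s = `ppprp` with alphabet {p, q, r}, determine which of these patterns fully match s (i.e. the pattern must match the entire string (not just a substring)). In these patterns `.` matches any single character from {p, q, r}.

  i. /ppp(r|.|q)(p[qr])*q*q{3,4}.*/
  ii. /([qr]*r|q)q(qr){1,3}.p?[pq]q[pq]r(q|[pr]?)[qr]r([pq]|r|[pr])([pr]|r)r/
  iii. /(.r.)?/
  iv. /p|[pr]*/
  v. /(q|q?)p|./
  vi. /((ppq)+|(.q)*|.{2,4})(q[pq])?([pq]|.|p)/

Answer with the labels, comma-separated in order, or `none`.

i → no match
ii → no match — must end with `r`
iii → no match
iv → match
v → no match
vi → match

iv, vi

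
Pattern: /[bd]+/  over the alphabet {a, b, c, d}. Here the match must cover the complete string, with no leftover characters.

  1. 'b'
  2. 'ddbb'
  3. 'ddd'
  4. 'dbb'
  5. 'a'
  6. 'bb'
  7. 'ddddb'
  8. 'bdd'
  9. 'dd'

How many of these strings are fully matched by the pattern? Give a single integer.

8

1 → match
2 → match
3 → match
4 → match
5 → no match
6 → match
7 → match
8 → match
9 → match
Total matched: 8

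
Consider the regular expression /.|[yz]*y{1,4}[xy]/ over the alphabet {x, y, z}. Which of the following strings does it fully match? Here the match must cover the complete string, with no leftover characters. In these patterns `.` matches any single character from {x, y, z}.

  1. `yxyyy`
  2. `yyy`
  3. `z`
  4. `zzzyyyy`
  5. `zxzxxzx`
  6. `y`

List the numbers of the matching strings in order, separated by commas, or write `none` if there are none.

2, 3, 4, 6

1 → no match
2 → match
3 → match
4 → match
5 → no match
6 → match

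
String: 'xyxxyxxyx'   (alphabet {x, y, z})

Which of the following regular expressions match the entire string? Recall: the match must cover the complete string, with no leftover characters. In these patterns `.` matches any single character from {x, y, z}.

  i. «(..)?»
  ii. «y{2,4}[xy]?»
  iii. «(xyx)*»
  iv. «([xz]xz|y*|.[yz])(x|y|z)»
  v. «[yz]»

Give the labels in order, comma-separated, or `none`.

i → no match
ii → no match — must start with 'y'
iii → match
iv → no match
v → no match

iii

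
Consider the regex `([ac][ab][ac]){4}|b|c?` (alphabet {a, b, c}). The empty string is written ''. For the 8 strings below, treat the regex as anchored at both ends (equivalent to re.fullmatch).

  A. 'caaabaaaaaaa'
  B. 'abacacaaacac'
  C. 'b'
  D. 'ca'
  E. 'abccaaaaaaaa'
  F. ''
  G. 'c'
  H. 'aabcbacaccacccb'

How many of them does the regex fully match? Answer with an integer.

A → match
B → match
C → match
D → no match
E → match
F → match
G → match
H → no match
Total matched: 6

6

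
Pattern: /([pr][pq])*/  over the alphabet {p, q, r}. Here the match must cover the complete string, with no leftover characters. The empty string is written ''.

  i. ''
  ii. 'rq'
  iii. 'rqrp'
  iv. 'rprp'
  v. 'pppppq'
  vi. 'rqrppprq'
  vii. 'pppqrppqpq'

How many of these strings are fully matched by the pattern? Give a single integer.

i. '' → match
ii. 'rq' → match
iii. 'rqrp' → match
iv. 'rprp' → match
v. 'pppppq' → match
vi. 'rqrppprq' → match
vii. 'pppqrppqpq' → match
Total matched: 7

7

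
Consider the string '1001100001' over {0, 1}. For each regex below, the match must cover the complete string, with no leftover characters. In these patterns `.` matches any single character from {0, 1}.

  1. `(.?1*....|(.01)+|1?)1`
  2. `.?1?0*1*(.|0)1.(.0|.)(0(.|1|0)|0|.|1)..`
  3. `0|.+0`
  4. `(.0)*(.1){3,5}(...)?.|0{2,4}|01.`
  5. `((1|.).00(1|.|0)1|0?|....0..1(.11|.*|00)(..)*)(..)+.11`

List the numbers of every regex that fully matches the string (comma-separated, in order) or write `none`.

1 → no match
2 → match
3 → no match — must end with '0'
4 → no match
5 → no match — must end with '11'

2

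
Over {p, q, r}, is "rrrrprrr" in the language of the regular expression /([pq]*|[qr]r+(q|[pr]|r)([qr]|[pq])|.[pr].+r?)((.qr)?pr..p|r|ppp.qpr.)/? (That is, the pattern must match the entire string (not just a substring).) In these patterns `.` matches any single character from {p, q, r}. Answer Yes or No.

Yes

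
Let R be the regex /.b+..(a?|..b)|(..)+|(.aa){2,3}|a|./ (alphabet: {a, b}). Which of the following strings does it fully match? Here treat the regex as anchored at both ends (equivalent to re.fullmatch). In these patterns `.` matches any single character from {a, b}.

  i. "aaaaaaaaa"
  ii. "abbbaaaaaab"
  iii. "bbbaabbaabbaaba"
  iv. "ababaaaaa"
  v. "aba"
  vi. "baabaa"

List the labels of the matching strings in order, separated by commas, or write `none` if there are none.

i, vi

i. "aaaaaaaaa" → match
ii. "abbbaaaaaab" → no match
iii → no match
iv. "ababaaaaa" → no match
v. "aba" → no match
vi. "baabaa" → match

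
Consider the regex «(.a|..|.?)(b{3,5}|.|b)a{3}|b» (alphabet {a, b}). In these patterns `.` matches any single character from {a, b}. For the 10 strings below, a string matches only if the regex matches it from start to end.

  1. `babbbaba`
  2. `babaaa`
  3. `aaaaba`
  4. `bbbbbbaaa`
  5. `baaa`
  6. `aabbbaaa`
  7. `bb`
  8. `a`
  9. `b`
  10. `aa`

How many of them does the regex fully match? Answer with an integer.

1 → no match
2 → match
3 → no match
4 → match
5 → match
6 → match
7 → no match
8 → no match
9 → match
10 → no match
Total matched: 5

5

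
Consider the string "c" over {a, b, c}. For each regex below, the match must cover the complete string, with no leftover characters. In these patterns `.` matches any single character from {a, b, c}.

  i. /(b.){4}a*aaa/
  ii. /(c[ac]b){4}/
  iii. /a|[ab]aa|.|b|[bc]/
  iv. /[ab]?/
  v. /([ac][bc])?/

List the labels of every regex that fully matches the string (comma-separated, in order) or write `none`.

iii

i → no match — must start with "b"
ii → no match — must end with "b"
iii → match
iv → no match
v → no match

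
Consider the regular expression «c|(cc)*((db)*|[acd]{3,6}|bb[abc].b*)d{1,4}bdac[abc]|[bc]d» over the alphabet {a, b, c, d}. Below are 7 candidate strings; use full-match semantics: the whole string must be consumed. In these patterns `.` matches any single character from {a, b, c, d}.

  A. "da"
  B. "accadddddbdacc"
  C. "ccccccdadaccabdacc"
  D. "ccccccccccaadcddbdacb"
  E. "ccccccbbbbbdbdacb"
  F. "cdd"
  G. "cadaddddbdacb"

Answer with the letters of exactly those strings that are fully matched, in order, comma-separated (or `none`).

B, D, E, G

A → no match
B → match
C → no match
D → match
E → match
F → no match
G → match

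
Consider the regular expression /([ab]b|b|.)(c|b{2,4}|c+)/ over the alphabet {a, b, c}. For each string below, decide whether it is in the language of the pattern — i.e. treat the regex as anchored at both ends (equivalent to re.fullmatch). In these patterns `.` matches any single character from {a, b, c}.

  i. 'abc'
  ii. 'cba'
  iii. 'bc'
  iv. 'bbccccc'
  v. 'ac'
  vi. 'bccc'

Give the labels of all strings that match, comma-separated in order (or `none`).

i, iii, iv, v, vi

i → match
ii → no match
iii → match
iv → match
v → match
vi → match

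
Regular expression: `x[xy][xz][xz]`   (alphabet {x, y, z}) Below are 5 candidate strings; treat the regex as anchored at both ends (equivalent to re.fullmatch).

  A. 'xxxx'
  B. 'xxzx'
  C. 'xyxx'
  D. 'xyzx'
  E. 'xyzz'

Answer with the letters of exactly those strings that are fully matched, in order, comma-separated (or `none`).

A, B, C, D, E

A. 'xxxx' → match
B. 'xxzx' → match
C. 'xyxx' → match
D. 'xyzx' → match
E. 'xyzz' → match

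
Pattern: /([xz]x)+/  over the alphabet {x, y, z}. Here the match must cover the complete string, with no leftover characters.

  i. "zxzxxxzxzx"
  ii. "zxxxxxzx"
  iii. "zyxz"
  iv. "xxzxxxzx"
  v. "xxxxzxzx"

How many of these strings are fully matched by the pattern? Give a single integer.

4

i → match
ii → match
iii → no match — must end with "x"
iv → match
v → match
Total matched: 4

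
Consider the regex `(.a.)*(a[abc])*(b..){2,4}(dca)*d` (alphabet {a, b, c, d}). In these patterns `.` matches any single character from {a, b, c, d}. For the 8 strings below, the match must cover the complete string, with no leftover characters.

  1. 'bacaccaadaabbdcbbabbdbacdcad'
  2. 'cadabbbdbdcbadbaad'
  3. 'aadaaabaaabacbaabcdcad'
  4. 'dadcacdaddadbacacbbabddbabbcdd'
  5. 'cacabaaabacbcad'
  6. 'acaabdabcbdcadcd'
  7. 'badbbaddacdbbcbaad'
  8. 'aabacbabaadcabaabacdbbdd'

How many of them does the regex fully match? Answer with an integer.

2

1 → no match
2 → match
3 → no match
4 → match
5 → no match
6 → no match
7 → no match
8 → no match
Total matched: 2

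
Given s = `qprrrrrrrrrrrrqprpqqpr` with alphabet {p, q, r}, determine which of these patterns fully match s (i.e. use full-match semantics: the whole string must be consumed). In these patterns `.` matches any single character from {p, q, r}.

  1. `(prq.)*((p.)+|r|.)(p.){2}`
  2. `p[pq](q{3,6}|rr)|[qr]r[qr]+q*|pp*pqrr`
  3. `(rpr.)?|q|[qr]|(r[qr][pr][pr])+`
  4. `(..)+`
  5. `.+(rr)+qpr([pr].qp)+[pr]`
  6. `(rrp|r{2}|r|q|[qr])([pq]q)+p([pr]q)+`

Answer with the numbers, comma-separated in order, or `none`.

4, 5

1 → no match
2 → no match
3 → no match
4 → match
5 → match
6 → no match — must end with `q`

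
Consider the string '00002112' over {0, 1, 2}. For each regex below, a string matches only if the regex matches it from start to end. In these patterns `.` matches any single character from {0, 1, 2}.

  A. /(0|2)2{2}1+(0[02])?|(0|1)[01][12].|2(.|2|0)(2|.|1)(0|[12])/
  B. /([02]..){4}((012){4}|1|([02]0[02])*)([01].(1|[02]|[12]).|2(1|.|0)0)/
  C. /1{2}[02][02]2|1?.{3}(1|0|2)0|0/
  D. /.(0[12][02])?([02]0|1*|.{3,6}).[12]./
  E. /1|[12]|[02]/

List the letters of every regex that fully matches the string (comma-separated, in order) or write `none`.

A → no match
B → no match
C → no match
D → match
E → no match

D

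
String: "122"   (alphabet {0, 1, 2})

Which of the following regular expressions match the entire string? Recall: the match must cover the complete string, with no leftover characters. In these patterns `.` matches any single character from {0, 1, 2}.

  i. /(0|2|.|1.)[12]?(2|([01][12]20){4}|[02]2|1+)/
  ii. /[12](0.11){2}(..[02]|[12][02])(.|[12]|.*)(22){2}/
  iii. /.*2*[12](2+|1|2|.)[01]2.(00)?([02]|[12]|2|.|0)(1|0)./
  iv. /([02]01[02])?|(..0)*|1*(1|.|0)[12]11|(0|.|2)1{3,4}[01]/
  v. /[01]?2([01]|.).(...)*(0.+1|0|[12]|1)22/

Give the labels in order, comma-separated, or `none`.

i → match
ii → no match
iii → no match
iv → no match
v → no match

i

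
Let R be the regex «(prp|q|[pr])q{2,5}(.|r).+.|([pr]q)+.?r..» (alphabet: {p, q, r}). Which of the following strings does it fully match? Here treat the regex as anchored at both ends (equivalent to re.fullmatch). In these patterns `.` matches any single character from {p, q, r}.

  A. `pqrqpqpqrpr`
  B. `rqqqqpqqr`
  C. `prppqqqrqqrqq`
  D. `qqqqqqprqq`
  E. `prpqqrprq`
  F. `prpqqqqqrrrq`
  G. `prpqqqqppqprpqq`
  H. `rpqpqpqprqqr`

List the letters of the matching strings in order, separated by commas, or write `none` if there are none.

A, B, D, E, F, G

A → match
B → match
C → no match
D → match
E → match
F → match
G → match
H → no match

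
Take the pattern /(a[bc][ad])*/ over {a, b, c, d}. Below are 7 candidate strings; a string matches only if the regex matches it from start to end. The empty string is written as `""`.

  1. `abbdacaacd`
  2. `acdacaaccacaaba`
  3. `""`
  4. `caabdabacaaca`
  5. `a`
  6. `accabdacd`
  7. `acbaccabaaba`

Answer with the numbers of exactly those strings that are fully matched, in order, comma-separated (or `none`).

3

1 → no match
2 → no match
3 → match
4 → no match
5 → no match
6 → no match
7 → no match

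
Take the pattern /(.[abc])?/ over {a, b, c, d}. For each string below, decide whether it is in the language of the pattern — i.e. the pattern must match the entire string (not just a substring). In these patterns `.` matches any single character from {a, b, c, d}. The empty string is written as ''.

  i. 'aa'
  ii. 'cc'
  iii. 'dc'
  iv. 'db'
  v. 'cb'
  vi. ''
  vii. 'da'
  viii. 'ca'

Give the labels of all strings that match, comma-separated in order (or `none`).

i, ii, iii, iv, v, vi, vii, viii

i → match
ii → match
iii → match
iv → match
v → match
vi → match
vii → match
viii → match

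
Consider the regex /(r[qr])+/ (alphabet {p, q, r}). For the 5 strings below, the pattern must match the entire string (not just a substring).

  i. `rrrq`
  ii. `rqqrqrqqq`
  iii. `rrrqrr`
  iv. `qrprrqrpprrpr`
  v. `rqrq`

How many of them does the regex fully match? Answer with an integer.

i → match
ii → no match
iii → match
iv → no match — must start with `r`
v → match
Total matched: 3

3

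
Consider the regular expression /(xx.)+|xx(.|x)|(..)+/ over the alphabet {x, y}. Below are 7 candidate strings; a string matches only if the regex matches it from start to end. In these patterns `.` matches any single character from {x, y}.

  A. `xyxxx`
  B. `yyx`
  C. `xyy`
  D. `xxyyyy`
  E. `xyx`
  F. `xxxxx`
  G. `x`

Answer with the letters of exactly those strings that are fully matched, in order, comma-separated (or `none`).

A → no match
B → no match
C → no match
D → match
E → no match
F → no match
G → no match

D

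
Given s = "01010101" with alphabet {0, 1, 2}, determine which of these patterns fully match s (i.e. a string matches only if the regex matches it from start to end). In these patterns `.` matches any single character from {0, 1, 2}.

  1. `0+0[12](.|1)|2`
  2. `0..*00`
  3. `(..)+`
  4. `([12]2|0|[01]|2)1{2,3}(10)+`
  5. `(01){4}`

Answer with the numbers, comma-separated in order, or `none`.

3, 5

1 → no match
2 → no match — must end with "00"
3 → match
4 → no match — must end with "10"
5 → match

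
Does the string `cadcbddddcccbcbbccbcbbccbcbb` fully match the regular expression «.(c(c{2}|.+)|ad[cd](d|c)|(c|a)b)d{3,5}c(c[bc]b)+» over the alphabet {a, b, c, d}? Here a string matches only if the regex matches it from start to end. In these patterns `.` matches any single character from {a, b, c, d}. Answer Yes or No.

No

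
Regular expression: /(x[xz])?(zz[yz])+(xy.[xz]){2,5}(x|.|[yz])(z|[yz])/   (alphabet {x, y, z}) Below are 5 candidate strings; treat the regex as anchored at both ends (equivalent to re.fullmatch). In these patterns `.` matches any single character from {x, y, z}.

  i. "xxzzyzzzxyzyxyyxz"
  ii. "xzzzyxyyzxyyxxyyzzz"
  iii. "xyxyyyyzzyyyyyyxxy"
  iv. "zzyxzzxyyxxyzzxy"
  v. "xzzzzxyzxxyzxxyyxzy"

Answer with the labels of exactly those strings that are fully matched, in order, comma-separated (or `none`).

ii, v

i → no match
ii → match
iii → no match
iv → no match
v → match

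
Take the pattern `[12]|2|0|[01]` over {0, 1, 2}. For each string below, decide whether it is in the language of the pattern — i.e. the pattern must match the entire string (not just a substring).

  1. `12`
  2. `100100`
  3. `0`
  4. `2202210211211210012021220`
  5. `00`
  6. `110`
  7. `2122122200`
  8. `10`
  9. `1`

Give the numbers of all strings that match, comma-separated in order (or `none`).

1. `12` → no match
2. `100100` → no match
3. `0` → match
4 → no match
5. `00` → no match
6. `110` → no match
7. `2122122200` → no match
8. `10` → no match
9. `1` → match

3, 9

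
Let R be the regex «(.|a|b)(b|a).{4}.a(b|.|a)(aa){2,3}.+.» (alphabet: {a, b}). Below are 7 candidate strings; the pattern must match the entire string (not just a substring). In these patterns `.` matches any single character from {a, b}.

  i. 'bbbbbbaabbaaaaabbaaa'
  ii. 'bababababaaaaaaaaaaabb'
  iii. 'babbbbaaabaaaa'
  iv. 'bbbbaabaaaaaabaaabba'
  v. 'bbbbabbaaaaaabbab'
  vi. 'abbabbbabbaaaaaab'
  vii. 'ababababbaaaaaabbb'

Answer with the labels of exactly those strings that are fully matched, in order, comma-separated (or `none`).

i → no match
ii → match
iii → no match
iv → match
v → match
vi → no match
vii → no match

ii, iv, v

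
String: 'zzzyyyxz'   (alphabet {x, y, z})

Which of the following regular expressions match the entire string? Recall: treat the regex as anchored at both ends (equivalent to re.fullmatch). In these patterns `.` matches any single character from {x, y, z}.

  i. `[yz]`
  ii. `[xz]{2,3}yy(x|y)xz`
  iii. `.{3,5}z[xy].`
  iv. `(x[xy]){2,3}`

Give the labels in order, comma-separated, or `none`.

ii

i → no match
ii → match
iii → no match
iv → no match — must start with 'x'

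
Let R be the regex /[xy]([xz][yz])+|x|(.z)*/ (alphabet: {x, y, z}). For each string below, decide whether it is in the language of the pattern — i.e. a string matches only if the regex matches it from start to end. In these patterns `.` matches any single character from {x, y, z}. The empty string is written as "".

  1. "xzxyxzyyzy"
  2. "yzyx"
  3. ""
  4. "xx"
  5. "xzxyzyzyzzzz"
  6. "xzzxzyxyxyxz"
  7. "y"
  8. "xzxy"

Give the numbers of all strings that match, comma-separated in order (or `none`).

3

1 → no match
2 → no match
3 → match
4 → no match
5 → no match
6 → no match
7 → no match
8 → no match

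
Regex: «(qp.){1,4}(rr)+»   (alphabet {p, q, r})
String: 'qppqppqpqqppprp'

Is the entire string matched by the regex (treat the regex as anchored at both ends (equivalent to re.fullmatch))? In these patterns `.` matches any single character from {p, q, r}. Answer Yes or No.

No

Every match must end with 'rr', but 'qppqppqpqqppprp' does not.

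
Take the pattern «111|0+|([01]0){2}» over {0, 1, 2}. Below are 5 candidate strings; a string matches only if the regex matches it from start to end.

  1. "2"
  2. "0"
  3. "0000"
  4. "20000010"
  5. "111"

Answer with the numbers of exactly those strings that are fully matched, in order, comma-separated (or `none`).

1 → no match
2 → match
3 → match
4 → no match
5 → match

2, 3, 5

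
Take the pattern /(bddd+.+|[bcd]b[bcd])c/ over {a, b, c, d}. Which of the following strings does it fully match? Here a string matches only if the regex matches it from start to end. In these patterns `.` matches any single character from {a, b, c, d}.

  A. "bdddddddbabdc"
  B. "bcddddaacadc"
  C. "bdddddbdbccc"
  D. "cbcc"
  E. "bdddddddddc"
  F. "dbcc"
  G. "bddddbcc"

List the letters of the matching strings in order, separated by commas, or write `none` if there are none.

A → match
B → no match
C → match
D → match
E → match
F → match
G → match

A, C, D, E, F, G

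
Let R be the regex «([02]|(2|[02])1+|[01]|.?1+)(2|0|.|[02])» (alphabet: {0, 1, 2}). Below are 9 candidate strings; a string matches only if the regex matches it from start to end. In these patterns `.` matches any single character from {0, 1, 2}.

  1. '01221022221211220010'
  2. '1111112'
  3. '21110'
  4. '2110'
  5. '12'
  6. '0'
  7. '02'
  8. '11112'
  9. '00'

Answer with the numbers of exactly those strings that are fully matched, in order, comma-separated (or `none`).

1 → no match
2 → match
3 → match
4 → match
5 → match
6 → no match
7 → match
8 → match
9 → match

2, 3, 4, 5, 7, 8, 9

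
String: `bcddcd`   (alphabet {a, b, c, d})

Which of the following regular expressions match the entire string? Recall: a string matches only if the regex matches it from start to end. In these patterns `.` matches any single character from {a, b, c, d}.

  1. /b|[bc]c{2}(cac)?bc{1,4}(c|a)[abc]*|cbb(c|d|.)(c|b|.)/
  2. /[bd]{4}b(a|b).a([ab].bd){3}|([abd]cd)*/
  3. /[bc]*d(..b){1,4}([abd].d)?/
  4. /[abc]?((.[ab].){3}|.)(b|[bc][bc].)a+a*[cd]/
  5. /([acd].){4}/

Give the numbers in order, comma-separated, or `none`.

2

1 → no match
2 → match
3 → no match
4 → no match
5 → no match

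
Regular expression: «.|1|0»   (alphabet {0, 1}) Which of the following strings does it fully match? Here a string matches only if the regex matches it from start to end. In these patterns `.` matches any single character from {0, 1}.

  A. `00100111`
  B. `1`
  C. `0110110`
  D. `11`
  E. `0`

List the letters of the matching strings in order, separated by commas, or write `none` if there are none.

B, E

A → no match
B → match
C → no match
D → no match
E → match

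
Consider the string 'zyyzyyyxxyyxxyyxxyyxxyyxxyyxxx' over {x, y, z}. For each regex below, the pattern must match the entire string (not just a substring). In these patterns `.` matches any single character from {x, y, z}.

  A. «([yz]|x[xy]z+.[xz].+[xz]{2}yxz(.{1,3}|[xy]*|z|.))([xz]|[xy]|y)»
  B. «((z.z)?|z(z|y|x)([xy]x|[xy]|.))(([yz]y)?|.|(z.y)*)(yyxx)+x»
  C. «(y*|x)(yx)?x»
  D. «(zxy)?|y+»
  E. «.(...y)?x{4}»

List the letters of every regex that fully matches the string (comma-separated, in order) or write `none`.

A → no match
B → match
C → no match
D → no match
E → no match

B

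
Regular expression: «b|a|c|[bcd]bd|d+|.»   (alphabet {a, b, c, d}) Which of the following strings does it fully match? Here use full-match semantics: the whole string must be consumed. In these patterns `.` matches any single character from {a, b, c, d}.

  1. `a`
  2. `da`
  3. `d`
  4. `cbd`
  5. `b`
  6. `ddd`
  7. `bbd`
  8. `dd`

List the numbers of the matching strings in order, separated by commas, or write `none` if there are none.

1 → match
2 → no match
3 → match
4 → match
5 → match
6 → match
7 → match
8 → match

1, 3, 4, 5, 6, 7, 8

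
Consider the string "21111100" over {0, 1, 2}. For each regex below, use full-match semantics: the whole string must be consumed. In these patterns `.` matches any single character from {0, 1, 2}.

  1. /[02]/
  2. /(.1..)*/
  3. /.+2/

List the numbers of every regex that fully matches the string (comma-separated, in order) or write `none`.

2

1 → no match
2 → match
3 → no match — must end with "2"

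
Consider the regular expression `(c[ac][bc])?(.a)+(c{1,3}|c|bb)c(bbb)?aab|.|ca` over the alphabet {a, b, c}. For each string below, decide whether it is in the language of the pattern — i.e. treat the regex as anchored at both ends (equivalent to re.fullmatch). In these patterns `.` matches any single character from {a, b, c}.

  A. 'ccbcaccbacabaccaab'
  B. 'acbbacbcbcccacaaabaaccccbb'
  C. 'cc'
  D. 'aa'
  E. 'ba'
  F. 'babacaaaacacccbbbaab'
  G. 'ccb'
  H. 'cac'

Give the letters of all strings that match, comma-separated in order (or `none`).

none

A → no match
B → no match
C. 'cc' → no match
D. 'aa' → no match
E. 'ba' → no match
F → no match
G. 'ccb' → no match
H. 'cac' → no match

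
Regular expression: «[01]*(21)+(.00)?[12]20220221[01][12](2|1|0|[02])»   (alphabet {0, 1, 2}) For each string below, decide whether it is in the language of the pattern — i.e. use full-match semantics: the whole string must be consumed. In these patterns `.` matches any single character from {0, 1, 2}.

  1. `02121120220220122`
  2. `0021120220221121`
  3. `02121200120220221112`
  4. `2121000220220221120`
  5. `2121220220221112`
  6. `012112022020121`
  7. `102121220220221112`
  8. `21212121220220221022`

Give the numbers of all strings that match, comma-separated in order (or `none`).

1 → no match
2 → match
3 → match
4 → match
5 → match
6 → no match
7 → match
8 → match

2, 3, 4, 5, 7, 8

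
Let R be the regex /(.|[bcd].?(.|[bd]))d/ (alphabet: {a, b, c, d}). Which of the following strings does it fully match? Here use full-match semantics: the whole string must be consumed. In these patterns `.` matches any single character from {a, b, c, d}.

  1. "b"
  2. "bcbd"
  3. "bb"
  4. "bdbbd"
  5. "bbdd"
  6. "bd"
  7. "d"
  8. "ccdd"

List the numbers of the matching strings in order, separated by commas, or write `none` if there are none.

1 → no match — must end with "d"
2 → match
3 → no match — must end with "d"
4 → no match
5 → match
6 → match
7 → no match
8 → match

2, 5, 6, 8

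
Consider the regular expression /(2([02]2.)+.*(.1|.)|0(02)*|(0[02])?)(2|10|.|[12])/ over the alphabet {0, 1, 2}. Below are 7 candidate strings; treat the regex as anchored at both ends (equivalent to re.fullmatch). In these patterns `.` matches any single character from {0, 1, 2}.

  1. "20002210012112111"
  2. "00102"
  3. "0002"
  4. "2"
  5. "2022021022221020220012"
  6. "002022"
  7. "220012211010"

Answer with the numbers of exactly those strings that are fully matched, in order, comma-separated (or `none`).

4, 5, 6

1 → no match
2. "00102" → no match
3. "0002" → no match
4. "2" → match
5 → match
6. "002022" → match
7. "220012211010" → no match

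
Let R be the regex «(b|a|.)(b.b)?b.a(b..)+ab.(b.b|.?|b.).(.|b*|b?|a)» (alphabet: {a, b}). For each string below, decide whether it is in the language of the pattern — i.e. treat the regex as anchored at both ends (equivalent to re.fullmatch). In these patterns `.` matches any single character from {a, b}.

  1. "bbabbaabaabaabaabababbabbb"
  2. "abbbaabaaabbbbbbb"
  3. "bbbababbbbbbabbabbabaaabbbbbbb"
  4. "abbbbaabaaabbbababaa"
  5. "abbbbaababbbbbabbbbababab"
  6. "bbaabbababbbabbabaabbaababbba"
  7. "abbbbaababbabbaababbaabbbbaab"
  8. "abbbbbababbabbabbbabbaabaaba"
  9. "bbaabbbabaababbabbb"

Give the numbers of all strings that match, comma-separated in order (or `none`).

1 → match
2 → no match
3 → match
4 → no match
5 → match
6 → match
7 → no match
8 → match
9 → no match

1, 3, 5, 6, 8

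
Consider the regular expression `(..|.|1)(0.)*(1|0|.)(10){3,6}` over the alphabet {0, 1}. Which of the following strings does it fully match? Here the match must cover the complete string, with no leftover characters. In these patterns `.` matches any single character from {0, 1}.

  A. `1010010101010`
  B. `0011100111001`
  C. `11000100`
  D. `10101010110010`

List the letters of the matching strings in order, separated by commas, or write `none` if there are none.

none

A → no match
B → no match — must end with `10`
C → no match — must end with `10`
D → no match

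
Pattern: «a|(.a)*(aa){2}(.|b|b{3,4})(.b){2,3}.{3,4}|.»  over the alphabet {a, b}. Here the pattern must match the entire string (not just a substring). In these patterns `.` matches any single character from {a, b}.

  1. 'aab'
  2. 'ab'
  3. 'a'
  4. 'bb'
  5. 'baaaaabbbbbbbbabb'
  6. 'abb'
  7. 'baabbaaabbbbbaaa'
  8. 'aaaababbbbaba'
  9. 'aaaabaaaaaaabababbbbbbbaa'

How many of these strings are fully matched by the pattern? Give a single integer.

3

1 → no match
2 → no match
3 → match
4 → no match
5 → match
6 → no match
7 → no match
8 → match
9 → no match
Total matched: 3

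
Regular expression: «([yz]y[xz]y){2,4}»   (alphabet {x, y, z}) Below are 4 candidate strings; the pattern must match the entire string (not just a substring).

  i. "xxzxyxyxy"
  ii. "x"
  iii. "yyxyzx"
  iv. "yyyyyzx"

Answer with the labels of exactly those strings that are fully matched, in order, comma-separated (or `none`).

i. "xxzxyxyxy" → no match
ii. "x" → no match — must end with "y"
iii. "yyxyzx" → no match — must end with "y"
iv. "yyyyyzx" → no match — must end with "y"

none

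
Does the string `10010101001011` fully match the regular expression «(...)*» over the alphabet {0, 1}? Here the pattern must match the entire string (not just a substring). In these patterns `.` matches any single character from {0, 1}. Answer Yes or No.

No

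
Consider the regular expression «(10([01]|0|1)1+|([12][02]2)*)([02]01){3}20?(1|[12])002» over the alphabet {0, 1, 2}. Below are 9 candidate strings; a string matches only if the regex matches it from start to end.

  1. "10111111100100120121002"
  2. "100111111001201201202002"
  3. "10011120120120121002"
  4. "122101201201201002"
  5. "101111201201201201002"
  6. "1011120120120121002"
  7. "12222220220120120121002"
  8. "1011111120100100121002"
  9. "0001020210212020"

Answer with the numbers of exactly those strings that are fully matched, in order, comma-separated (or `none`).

1 → match
2 → match
3 → match
4 → no match
5 → match
6 → match
7 → match
8 → match
9 → no match — must end with "002"

1, 2, 3, 5, 6, 7, 8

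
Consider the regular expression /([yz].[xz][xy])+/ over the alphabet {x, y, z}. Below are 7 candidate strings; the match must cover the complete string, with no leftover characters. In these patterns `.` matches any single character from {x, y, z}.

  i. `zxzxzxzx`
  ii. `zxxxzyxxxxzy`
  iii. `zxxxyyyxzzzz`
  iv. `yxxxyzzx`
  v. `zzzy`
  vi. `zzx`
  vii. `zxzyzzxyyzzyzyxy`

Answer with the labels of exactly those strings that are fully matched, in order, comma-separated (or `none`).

i → match
ii → no match
iii → no match
iv → match
v → match
vi → no match
vii → match

i, iv, v, vii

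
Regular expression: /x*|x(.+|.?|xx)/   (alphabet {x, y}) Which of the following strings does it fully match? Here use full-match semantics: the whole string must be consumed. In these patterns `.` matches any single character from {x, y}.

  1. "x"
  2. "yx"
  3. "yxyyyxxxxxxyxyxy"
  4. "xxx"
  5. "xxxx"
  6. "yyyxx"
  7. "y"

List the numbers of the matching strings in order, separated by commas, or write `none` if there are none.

1, 4, 5

1. "x" → match
2. "yx" → no match
3 → no match
4. "xxx" → match
5. "xxxx" → match
6. "yyyxx" → no match
7. "y" → no match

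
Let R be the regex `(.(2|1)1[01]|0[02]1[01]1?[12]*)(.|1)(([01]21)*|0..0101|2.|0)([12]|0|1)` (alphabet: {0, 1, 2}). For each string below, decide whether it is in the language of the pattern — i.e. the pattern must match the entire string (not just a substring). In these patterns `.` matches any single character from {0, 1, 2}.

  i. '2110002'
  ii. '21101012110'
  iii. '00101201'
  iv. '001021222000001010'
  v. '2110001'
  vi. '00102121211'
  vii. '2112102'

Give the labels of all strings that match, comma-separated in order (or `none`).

i → match
ii → no match
iii → match
iv → match
v → match
vi → match
vii → no match

i, iii, iv, v, vi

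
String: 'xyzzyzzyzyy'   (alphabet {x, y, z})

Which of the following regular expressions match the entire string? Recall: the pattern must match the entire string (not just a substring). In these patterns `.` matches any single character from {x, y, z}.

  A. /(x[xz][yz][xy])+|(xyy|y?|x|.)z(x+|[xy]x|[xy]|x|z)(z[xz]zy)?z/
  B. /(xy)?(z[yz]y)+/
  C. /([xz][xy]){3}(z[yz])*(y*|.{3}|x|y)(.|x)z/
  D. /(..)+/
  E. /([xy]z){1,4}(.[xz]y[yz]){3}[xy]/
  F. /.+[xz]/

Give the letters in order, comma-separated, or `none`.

A → no match
B → match
C → no match — must end with 'z'
D → no match
E → no match
F → no match

B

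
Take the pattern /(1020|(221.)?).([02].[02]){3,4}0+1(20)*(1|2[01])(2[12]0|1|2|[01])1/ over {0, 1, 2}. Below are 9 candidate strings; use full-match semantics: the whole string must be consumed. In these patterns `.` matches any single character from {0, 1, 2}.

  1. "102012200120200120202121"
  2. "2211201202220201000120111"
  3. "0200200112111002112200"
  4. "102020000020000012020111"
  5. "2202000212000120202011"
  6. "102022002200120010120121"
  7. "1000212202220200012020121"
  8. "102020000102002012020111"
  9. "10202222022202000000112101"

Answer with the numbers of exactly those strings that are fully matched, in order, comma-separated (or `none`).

1, 2, 4, 5, 9

1 → match
2 → match
3 → no match — must end with "1"
4 → match
5 → match
6 → no match
7 → no match
8 → no match
9 → match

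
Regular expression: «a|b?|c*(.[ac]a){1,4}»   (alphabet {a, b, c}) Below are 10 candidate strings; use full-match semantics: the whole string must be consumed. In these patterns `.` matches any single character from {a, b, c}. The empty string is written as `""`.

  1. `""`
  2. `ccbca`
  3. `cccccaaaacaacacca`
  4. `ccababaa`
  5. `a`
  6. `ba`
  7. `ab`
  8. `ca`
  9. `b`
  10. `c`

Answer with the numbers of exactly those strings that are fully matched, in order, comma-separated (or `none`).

1, 2, 3, 5, 9

1. `""` → match
2. `ccbca` → match
3 → match
4. `ccababaa` → no match
5. `a` → match
6. `ba` → no match
7. `ab` → no match
8. `ca` → no match
9. `b` → match
10. `c` → no match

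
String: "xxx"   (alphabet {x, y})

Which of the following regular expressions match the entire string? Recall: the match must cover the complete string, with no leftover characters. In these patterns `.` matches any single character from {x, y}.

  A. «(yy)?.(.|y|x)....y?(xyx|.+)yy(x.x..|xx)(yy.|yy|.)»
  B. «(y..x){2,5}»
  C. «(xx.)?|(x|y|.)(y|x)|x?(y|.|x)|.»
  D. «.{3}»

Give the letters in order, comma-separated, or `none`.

C, D

A → no match
B → no match — must start with "y"
C → match
D → match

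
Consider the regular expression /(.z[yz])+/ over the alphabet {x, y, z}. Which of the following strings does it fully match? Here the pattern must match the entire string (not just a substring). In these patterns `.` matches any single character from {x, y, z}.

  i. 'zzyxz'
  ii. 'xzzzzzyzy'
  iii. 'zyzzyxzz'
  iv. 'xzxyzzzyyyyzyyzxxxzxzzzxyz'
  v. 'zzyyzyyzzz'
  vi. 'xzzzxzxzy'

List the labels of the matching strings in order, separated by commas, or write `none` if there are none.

ii

i. 'zzyxz' → no match
ii. 'xzzzzzyzy' → match
iii. 'zyzzyxzz' → no match
iv → no match
v. 'zzyyzyyzzz' → no match
vi. 'xzzzxzxzy' → no match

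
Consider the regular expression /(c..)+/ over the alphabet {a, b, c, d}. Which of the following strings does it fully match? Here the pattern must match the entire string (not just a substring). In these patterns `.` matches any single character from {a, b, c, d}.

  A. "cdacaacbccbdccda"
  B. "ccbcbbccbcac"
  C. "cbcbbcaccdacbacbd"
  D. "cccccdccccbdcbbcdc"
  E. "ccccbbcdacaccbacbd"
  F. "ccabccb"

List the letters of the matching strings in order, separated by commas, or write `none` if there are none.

B, D, E

A → no match
B → match
C → no match
D → match
E → match
F → no match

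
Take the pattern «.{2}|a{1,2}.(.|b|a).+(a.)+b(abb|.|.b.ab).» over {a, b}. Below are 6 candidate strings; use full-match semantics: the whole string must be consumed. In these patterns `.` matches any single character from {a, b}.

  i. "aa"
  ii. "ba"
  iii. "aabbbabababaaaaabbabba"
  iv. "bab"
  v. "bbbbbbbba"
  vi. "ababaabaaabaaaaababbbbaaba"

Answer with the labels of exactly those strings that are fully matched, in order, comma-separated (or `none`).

i → match
ii → match
iii → match
iv → no match
v → no match
vi → match

i, ii, iii, vi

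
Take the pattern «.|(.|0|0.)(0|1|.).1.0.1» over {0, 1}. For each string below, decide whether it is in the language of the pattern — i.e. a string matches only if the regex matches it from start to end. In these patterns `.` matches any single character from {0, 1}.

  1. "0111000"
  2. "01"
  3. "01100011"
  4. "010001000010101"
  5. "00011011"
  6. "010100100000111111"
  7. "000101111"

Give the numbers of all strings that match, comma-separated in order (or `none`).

1 → no match
2 → no match
3 → no match
4 → no match
5 → match
6 → no match
7 → no match

5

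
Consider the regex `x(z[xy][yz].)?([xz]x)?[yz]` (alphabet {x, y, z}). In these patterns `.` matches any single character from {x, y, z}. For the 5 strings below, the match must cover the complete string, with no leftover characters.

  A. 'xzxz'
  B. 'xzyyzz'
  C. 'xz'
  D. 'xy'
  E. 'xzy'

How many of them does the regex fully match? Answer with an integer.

4

A → match
B → match
C → match
D → match
E → no match
Total matched: 4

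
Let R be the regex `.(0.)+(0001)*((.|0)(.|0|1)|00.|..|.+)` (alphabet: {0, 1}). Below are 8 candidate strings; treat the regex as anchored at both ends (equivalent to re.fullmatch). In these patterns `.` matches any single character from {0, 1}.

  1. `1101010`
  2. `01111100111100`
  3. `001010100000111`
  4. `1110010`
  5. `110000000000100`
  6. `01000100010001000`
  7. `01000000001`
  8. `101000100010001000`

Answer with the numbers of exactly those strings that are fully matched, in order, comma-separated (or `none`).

1 → no match
2 → no match
3 → match
4 → no match
5 → no match
6 → no match
7 → no match
8 → match

3, 8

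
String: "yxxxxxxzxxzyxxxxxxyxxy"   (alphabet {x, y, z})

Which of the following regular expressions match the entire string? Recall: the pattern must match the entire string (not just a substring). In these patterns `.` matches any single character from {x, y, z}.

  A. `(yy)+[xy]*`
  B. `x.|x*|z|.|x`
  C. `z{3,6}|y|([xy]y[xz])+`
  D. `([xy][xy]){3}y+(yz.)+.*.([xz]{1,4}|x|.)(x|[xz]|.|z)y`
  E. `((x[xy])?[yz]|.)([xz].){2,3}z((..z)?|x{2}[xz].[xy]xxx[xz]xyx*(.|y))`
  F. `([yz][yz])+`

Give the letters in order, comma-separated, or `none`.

A → no match — must start with "yy"
B → no match
C → no match
D → no match
E → match
F → no match

E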